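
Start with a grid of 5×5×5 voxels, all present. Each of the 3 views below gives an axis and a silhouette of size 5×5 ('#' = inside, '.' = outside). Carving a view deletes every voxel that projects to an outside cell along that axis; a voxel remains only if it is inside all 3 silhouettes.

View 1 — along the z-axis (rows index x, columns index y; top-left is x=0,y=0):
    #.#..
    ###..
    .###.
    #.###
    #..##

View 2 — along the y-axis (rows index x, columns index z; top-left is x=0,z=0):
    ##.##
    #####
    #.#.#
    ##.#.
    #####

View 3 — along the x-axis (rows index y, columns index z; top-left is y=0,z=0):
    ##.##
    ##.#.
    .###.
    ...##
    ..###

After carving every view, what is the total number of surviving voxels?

voxel count = 35

before carving: 125 voxels (5×5×5)
  1. axis=2 (XY plane), |mask|=15  ⇒  voxels=75
  2. axis=1 (XZ plane), |mask|=20  ⇒  voxels=59
  3. axis=0 (YZ plane), |mask|=15  ⇒  voxels=35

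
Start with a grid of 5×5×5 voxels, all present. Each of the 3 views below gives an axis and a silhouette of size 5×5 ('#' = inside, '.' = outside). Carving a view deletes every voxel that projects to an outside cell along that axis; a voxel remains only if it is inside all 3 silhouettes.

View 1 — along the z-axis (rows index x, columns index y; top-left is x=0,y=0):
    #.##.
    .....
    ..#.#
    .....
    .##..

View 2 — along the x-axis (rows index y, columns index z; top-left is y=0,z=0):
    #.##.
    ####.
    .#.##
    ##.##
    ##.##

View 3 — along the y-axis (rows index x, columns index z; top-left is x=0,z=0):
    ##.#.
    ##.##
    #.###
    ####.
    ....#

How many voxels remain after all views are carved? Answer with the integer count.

before carving: 125 voxels (5×5×5)
  1. axis=2 (XY plane), |mask|=7  ⇒  voxels=35
  2. axis=0 (YZ plane), |mask|=18  ⇒  voxels=24
  3. axis=1 (XZ plane), |mask|=16  ⇒  voxels=13

voxel count = 13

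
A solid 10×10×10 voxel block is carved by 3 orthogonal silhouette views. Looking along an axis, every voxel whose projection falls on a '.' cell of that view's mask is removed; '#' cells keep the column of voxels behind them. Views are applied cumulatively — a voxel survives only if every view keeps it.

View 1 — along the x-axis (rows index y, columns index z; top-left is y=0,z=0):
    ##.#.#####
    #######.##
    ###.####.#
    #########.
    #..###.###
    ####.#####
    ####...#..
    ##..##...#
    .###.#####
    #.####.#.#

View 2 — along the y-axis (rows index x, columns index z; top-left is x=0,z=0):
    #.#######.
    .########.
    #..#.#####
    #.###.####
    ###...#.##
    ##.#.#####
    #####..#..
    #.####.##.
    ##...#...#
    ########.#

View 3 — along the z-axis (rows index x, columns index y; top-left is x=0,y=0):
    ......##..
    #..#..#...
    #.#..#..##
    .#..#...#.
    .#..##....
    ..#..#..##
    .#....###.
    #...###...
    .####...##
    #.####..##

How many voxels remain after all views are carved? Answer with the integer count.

224 voxels

before carving: 1000 voxels (10×10×10)
  1. axis=0 (YZ plane), |mask|=75  ⇒  voxels=750
  2. axis=1 (XZ plane), |mask|=71  ⇒  voxels=537
  3. axis=2 (XY plane), |mask|=41  ⇒  voxels=224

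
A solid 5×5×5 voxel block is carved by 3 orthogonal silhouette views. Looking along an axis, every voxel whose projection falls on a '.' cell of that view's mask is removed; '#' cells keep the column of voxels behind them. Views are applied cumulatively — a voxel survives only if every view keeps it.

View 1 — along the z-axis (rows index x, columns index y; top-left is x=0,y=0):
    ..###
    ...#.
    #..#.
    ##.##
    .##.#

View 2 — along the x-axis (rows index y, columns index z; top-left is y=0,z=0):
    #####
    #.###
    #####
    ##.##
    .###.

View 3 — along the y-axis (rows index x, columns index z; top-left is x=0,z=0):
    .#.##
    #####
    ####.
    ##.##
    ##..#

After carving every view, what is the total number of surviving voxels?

full grid |V| = 125
  1. axis=2 (XY plane), |mask|=13  ⇒  voxels=65
  2. axis=0 (YZ plane), |mask|=21  ⇒  voxels=53
  3. axis=1 (XZ plane), |mask|=19  ⇒  voxels=38

remaining voxels: 38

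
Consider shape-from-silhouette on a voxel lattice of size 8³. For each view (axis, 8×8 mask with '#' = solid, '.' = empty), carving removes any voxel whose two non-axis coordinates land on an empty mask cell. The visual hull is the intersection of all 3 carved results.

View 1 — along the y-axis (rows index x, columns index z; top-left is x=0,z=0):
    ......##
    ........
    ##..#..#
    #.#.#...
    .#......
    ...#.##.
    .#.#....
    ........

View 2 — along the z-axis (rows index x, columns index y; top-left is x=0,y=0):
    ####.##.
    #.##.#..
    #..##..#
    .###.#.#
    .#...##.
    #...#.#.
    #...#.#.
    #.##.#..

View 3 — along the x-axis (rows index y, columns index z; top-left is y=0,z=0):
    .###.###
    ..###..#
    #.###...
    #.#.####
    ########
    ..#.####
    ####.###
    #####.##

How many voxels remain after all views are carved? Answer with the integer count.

remaining voxels: 51

before carving: 512 voxels (8×8×8)
V1 y: intersect with XZ mask (15 set) -- 120 left
V2 z: intersect with XY mask (32 set) -- 61 left
V3 x: intersect with YZ mask (47 set) -- 51 left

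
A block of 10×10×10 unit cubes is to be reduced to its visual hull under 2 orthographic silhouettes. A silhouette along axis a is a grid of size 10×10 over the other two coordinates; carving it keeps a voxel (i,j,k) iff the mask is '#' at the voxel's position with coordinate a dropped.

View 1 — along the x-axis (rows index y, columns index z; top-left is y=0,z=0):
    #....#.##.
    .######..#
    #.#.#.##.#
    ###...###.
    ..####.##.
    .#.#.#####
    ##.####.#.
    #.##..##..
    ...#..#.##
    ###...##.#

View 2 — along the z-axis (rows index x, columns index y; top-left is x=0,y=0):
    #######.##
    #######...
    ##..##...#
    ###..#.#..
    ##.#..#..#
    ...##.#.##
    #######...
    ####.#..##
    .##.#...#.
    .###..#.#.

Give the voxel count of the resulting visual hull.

|visual hull| = 350

start: 10×10×10 = 1000 voxels
step 1: project along x, AND mask (58/100) → |grid| = 580
step 2: project along z, AND mask (59/100) → |grid| = 350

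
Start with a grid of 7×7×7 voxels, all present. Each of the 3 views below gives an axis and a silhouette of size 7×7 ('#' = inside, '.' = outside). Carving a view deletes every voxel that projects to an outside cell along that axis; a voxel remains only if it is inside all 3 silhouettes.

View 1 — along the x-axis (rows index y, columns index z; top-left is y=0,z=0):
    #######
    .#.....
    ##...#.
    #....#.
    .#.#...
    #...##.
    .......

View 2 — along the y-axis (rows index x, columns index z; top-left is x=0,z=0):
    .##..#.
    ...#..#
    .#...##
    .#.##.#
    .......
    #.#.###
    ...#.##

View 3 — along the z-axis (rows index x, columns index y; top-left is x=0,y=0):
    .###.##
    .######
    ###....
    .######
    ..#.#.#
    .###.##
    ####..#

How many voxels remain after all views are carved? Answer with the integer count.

29 voxels

start: 7×7×7 = 343 voxels
  1. axis=0 (YZ plane), |mask|=18  ⇒  voxels=126
  2. axis=1 (XZ plane), |mask|=20  ⇒  voxels=49
  3. axis=2 (XY plane), |mask|=33  ⇒  voxels=29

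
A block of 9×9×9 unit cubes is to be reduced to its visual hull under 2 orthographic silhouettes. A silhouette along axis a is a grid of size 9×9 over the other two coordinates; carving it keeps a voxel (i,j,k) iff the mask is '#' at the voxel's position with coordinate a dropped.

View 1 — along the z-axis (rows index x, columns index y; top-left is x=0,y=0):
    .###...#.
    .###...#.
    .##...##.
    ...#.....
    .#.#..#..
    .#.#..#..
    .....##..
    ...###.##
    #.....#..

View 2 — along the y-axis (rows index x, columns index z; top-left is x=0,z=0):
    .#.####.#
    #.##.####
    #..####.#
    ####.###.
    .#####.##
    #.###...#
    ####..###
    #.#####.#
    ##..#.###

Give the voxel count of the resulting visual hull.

full grid |V| = 729
V1 z: intersect with XY mask (28 set) -- 252 left
V2 y: intersect with XZ mask (58 set) -- 180 left

remaining voxels: 180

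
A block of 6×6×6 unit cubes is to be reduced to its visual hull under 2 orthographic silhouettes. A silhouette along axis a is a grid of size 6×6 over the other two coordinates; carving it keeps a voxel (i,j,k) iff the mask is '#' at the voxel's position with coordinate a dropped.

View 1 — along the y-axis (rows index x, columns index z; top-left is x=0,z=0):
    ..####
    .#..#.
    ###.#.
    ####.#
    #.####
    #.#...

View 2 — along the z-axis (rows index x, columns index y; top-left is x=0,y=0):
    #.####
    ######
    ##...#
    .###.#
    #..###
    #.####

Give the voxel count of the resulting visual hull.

full grid |V| = 216
V1 y: intersect with XZ mask (22 set) -- 132 left
V2 z: intersect with XY mask (27 set) -- 94 left

94 voxels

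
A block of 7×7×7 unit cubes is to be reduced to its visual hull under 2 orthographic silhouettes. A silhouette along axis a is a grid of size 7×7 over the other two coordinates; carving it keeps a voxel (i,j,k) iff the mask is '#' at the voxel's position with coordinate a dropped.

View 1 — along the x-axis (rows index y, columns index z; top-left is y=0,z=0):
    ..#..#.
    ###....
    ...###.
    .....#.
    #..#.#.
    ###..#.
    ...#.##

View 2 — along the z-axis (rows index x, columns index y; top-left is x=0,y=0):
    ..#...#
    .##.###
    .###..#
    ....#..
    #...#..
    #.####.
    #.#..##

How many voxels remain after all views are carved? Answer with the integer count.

before carving: 343 voxels (7×7×7)
  1. axis=0 (YZ plane), |mask|=19  ⇒  voxels=133
  2. axis=2 (XY plane), |mask|=23  ⇒  voxels=65

65 voxels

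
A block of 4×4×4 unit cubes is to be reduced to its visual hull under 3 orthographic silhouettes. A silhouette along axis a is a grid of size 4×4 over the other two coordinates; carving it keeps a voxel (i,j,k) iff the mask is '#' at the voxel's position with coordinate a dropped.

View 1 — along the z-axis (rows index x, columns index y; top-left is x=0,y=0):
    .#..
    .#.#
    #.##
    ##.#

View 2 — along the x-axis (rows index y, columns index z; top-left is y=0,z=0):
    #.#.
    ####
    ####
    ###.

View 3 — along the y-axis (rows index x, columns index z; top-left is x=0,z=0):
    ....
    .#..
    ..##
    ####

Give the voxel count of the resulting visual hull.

|visual hull| = 15

full grid |V| = 64
carve view 1 (along z, XY-mask fill 9/16): 36 voxels remain
carve view 2 (along x, YZ-mask fill 13/16): 29 voxels remain
carve view 3 (along y, XZ-mask fill 7/16): 15 voxels remain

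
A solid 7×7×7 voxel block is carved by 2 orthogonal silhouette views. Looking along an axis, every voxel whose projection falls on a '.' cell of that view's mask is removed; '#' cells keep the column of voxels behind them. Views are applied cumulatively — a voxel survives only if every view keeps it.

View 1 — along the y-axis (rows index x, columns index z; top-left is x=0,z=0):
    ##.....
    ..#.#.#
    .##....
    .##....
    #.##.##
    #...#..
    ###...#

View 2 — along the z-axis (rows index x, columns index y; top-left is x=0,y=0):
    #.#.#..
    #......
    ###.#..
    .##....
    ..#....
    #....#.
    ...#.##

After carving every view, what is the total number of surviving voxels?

full grid |V| = 343
V1 y: intersect with XZ mask (20 set) -- 140 left
V2 z: intersect with XY mask (16 set) -- 42 left

42 voxels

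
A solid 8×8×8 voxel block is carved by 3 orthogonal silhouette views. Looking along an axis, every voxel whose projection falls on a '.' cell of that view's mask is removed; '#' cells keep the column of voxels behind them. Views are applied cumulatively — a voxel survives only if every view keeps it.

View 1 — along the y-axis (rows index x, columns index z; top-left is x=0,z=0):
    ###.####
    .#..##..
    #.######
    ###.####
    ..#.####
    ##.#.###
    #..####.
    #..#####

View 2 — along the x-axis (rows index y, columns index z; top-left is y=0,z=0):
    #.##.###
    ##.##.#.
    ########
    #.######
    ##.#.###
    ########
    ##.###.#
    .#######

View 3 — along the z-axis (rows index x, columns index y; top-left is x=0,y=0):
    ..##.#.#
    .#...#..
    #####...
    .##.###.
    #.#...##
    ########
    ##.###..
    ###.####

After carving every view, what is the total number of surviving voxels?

205 voxels

initial block: 8^3 = 512
carve view 1 (along y, XZ-mask fill 46/64): 368 voxels remain
carve view 2 (along x, YZ-mask fill 53/64): 307 voxels remain
carve view 3 (along z, XY-mask fill 40/64): 205 voxels remain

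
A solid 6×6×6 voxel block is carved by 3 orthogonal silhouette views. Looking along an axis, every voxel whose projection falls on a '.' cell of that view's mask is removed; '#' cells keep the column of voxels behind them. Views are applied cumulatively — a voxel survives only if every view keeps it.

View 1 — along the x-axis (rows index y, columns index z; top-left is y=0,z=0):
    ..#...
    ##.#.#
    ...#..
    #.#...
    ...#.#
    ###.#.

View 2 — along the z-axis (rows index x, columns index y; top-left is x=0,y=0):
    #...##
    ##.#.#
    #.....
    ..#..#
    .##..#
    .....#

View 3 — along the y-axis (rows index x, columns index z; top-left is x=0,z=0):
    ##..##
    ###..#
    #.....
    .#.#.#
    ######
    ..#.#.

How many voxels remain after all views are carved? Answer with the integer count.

voxel count = 26

before carving: 216 voxels (6×6×6)
after view 1 [x-axis, 14 of 36 cells solid] → remaining = 84
after view 2 [z-axis, 14 of 36 cells solid] → remaining = 37
after view 3 [y-axis, 20 of 36 cells solid] → remaining = 26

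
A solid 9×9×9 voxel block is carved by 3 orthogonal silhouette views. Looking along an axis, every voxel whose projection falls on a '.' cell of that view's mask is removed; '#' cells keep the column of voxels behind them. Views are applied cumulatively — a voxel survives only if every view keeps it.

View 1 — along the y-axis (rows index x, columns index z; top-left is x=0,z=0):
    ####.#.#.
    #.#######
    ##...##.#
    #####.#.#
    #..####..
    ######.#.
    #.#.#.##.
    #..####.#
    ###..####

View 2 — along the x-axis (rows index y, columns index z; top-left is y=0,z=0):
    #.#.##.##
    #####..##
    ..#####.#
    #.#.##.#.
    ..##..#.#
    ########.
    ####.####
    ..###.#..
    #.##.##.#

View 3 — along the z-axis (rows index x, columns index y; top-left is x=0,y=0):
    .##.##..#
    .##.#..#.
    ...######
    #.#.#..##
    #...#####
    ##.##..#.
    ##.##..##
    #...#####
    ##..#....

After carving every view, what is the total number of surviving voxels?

initial block: 9^3 = 729
[1] y-view keeps 56 columns → grid now 504
[2] x-view keeps 54 columns → grid now 340
[3] z-view keeps 46 columns → grid now 180

|visual hull| = 180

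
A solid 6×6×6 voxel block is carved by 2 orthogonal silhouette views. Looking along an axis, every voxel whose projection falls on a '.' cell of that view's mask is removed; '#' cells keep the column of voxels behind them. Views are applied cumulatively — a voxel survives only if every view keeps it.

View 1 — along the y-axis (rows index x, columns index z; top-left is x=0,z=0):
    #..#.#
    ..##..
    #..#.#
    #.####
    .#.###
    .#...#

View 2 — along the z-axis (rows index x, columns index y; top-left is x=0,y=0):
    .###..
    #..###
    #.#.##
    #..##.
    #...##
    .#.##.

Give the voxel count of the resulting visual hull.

full grid |V| = 216
V1 y: intersect with XZ mask (19 set) -- 114 left
V2 z: intersect with XY mask (20 set) -- 62 left

|visual hull| = 62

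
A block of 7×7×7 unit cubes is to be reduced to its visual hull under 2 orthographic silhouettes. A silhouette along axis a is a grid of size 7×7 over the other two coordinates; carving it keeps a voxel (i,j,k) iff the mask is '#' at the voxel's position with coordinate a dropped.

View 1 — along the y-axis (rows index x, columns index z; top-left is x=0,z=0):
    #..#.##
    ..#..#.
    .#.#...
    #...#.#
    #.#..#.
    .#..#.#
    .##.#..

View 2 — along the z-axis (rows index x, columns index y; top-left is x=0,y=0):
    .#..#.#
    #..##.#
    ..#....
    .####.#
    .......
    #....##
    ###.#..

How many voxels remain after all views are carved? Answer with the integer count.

start: 7×7×7 = 343 voxels
V1 y: intersect with XZ mask (20 set) -- 140 left
V2 z: intersect with XY mask (20 set) -- 58 left

remaining voxels: 58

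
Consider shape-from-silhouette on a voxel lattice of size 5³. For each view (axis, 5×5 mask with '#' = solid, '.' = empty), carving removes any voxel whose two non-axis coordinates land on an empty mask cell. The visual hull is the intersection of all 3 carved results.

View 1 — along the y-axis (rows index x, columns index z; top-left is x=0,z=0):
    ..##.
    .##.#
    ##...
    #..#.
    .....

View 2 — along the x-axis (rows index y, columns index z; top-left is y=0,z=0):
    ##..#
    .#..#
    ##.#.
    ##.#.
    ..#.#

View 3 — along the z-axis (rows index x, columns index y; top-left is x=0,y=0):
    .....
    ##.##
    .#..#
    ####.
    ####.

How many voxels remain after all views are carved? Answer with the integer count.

|visual hull| = 13

full grid |V| = 125
after view 1 [y-axis, 9 of 25 cells solid] → remaining = 45
after view 2 [x-axis, 13 of 25 cells solid] → remaining = 23
after view 3 [z-axis, 14 of 25 cells solid] → remaining = 13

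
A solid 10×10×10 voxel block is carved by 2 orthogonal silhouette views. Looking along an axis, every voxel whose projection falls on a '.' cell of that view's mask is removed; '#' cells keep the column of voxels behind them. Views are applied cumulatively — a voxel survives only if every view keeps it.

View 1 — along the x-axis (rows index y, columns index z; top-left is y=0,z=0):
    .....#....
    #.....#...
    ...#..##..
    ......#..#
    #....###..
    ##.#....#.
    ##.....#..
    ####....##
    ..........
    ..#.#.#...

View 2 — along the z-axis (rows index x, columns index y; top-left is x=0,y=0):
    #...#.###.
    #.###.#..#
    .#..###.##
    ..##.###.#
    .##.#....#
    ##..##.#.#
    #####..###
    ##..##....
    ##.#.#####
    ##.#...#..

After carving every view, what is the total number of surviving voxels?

163 voxels

initial block: 10^3 = 1000
  1. axis=0 (YZ plane), |mask|=28  ⇒  voxels=280
  2. axis=2 (XY plane), |mask|=57  ⇒  voxels=163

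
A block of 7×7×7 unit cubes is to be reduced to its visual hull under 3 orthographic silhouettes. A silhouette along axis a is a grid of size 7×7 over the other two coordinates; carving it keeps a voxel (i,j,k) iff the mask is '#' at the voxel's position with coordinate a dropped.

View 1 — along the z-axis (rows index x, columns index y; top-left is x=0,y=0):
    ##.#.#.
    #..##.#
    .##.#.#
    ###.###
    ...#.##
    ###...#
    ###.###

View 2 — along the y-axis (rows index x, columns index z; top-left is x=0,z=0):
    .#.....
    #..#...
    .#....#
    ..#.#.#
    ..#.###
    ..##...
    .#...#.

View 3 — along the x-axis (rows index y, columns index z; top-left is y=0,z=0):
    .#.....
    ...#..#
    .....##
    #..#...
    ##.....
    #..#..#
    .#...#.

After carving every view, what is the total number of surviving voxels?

full grid |V| = 343
carve view 1 (along z, XY-mask fill 31/49): 217 voxels remain
carve view 2 (along y, XZ-mask fill 16/49): 70 voxels remain
carve view 3 (along x, YZ-mask fill 14/49): 19 voxels remain

remaining voxels: 19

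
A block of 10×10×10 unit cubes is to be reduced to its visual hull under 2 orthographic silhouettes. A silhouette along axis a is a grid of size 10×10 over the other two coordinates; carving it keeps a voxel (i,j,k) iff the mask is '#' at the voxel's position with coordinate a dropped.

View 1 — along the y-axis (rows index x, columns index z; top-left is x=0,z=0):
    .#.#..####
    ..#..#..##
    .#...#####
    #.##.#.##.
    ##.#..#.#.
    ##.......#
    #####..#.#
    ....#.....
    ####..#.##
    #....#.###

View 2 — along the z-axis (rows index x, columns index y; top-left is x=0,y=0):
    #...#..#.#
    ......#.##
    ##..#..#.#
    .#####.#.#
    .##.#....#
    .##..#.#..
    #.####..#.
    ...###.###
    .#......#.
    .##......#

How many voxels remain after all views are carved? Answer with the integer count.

|visual hull| = 217

before carving: 1000 voxels (10×10×10)
[1] y-view keeps 50 columns → grid now 500
[2] z-view keeps 44 columns → grid now 217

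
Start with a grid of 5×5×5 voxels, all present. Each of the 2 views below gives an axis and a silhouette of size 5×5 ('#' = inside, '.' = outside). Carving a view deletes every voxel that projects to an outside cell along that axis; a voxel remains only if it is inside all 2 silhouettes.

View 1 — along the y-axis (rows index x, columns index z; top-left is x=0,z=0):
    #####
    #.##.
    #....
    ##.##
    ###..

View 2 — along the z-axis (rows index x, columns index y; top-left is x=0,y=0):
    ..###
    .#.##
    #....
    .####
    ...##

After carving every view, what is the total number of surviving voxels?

start: 5×5×5 = 125 voxels
after view 1 [y-axis, 16 of 25 cells solid] → remaining = 80
after view 2 [z-axis, 13 of 25 cells solid] → remaining = 47

|visual hull| = 47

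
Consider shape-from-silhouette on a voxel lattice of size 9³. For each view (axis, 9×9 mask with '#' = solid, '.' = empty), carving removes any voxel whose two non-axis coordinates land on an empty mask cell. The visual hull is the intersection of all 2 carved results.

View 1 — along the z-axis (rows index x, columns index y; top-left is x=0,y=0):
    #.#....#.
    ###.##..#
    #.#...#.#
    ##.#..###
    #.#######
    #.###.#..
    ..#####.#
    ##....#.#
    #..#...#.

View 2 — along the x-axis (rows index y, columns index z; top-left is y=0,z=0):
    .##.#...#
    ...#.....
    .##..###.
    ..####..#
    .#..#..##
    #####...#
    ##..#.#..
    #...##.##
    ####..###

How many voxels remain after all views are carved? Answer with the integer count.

voxel count = 210

start: 9×9×9 = 729 voxels
step 1: project along z, AND mask (45/81) → |grid| = 405
step 2: project along x, AND mask (41/81) → |grid| = 210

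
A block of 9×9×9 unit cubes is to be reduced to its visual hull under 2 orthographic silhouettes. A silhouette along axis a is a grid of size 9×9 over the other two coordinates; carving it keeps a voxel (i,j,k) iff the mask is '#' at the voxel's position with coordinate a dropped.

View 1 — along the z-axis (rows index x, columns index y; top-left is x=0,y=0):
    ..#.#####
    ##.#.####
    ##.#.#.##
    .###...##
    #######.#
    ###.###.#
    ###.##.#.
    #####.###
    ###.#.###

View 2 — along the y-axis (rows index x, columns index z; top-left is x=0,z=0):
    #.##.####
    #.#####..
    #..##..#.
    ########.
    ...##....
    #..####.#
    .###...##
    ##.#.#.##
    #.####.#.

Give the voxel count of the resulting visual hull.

voxel count = 326

initial block: 9^3 = 729
step 1: project along z, AND mask (60/81) → |grid| = 540
step 2: project along y, AND mask (50/81) → |grid| = 326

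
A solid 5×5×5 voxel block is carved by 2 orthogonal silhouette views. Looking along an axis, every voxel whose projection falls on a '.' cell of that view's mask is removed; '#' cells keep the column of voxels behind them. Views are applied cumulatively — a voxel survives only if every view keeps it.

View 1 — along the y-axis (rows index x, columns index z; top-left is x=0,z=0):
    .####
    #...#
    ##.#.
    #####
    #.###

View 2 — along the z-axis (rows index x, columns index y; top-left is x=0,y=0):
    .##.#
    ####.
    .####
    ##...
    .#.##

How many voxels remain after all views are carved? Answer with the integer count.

remaining voxels: 54

before carving: 125 voxels (5×5×5)
V1 y: intersect with XZ mask (18 set) -- 90 left
V2 z: intersect with XY mask (16 set) -- 54 left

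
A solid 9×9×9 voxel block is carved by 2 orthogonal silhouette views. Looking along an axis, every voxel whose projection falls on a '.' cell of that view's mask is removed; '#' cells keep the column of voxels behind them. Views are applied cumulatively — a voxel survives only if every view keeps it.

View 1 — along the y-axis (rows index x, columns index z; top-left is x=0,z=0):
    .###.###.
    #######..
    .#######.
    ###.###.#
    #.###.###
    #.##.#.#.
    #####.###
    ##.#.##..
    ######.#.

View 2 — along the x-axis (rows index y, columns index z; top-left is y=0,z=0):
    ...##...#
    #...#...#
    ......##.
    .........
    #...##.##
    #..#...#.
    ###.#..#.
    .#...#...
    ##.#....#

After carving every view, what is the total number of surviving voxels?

169 voxels

before carving: 729 voxels (9×9×9)
[1] y-view keeps 59 columns → grid now 531
[2] x-view keeps 27 columns → grid now 169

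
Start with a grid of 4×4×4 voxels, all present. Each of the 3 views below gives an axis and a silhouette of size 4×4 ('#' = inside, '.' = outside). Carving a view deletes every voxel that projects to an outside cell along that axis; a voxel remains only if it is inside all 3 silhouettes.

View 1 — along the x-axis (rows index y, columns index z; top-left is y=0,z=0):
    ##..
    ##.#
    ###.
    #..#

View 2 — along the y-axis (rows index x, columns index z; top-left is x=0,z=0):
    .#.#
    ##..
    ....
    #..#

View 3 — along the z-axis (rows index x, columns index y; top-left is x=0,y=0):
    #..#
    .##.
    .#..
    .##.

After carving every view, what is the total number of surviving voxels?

|visual hull| = 9

full grid |V| = 64
  1. axis=0 (YZ plane), |mask|=10  ⇒  voxels=40
  2. axis=1 (XZ plane), |mask|=6  ⇒  voxels=18
  3. axis=2 (XY plane), |mask|=7  ⇒  voxels=9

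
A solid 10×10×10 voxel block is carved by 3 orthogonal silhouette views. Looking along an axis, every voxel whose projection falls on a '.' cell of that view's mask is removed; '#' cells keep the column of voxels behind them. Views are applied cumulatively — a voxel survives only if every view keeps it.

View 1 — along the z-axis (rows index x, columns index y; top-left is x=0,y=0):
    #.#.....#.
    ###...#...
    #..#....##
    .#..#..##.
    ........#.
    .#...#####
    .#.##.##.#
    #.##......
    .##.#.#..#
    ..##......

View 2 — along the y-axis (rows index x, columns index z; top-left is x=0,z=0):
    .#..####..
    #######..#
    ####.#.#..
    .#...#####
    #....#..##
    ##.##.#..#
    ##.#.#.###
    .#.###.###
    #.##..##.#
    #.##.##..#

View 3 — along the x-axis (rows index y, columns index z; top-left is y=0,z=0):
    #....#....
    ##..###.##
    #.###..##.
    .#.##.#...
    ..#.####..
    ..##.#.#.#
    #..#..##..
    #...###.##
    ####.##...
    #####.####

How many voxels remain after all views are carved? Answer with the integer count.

remaining voxels: 131

start: 10×10×10 = 1000 voxels
step 1: project along z, AND mask (38/100) → |grid| = 380
step 2: project along y, AND mask (61/100) → |grid| = 240
step 3: project along x, AND mask (54/100) → |grid| = 131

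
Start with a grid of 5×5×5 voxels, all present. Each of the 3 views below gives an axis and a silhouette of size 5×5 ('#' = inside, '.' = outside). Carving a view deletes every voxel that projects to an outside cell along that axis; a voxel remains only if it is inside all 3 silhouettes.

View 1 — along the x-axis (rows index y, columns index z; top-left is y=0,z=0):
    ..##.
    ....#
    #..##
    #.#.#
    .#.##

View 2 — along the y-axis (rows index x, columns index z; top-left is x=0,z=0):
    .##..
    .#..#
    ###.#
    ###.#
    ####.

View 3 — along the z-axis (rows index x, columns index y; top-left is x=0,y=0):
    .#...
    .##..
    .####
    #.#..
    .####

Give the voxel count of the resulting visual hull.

19 voxels

before carving: 125 voxels (5×5×5)
after view 1 [x-axis, 12 of 25 cells solid] → remaining = 60
after view 2 [y-axis, 16 of 25 cells solid] → remaining = 34
after view 3 [z-axis, 13 of 25 cells solid] → remaining = 19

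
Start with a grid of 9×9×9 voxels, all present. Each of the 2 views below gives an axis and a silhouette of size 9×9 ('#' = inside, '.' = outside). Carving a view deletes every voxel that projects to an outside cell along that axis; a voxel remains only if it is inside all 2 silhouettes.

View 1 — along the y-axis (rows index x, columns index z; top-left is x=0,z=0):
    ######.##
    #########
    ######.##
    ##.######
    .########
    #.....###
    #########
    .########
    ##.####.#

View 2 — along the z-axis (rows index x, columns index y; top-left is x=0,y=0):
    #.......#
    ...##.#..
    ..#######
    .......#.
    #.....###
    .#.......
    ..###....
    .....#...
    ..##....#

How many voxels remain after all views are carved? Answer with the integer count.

initial block: 9^3 = 729
after view 1 [y-axis, 69 of 81 cells solid] → remaining = 621
after view 2 [z-axis, 25 of 81 cells solid] → remaining = 199

voxel count = 199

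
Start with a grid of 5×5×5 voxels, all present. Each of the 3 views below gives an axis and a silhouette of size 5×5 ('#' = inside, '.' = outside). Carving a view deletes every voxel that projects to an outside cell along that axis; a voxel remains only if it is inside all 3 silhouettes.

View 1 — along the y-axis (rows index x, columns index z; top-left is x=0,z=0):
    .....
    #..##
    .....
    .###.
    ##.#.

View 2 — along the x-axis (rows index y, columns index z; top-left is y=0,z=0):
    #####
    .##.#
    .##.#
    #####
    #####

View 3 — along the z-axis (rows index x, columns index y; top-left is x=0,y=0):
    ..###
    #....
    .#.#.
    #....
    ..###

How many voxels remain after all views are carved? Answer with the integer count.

full grid |V| = 125
after view 1 [y-axis, 9 of 25 cells solid] → remaining = 45
after view 2 [x-axis, 21 of 25 cells solid] → remaining = 35
after view 3 [z-axis, 10 of 25 cells solid] → remaining = 13

remaining voxels: 13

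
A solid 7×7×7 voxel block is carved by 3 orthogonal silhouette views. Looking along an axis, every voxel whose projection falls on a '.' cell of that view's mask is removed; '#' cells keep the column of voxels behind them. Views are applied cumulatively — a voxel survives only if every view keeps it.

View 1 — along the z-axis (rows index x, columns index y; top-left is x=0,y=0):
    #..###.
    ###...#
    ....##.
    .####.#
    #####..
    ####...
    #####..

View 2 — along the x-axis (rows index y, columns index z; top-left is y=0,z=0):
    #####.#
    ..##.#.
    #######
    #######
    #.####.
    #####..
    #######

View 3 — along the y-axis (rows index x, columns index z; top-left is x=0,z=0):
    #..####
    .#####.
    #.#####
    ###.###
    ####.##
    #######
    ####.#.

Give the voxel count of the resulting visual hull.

full grid |V| = 343
after view 1 [z-axis, 29 of 49 cells solid] → remaining = 203
after view 2 [x-axis, 40 of 49 cells solid] → remaining = 164
after view 3 [y-axis, 40 of 49 cells solid] → remaining = 134

remaining voxels: 134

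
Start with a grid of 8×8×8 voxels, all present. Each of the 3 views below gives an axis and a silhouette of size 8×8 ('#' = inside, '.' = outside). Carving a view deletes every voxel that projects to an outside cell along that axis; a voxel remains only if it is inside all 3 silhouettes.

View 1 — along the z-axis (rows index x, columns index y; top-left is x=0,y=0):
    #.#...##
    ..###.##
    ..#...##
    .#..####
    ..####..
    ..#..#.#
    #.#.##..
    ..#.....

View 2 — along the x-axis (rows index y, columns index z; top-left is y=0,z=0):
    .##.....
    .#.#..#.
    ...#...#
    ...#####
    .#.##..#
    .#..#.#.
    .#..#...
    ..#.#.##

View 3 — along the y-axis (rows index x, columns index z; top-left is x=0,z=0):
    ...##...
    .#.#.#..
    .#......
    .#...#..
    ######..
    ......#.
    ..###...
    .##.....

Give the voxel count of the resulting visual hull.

initial block: 8^3 = 512
after view 1 [z-axis, 29 of 64 cells solid] → remaining = 232
after view 2 [x-axis, 25 of 64 cells solid] → remaining = 87
after view 3 [y-axis, 20 of 64 cells solid] → remaining = 30

remaining voxels: 30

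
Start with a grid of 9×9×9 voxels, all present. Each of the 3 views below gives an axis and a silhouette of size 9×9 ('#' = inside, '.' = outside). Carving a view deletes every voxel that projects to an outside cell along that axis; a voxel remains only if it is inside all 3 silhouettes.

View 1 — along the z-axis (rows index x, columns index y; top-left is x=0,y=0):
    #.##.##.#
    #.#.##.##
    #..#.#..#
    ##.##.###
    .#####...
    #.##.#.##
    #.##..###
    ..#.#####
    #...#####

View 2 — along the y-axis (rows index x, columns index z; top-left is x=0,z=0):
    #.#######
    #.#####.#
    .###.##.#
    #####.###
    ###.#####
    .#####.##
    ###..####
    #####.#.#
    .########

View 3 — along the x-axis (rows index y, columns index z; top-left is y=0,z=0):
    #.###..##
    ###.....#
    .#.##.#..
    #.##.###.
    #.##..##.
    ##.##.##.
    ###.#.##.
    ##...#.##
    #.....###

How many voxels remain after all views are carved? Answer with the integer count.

before carving: 729 voxels (9×9×9)
after view 1 [z-axis, 52 of 81 cells solid] → remaining = 468
after view 2 [y-axis, 66 of 81 cells solid] → remaining = 384
after view 3 [x-axis, 46 of 81 cells solid] → remaining = 215

|visual hull| = 215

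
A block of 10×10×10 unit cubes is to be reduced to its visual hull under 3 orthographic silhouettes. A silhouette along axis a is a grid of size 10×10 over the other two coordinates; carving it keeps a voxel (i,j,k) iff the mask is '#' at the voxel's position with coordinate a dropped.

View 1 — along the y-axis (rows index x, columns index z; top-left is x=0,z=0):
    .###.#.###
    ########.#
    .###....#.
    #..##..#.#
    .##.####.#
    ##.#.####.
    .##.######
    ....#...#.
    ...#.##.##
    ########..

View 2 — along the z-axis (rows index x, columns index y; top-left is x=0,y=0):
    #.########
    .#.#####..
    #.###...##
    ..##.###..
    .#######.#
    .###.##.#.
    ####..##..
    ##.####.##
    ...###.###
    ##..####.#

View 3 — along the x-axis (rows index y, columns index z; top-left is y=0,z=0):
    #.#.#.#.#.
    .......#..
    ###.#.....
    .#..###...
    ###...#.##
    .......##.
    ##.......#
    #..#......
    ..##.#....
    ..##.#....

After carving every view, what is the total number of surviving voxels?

|visual hull| = 133

before carving: 1000 voxels (10×10×10)
carve view 1 (along y, XZ-mask fill 62/100): 620 voxels remain
carve view 2 (along z, XY-mask fill 67/100): 414 voxels remain
carve view 3 (along x, YZ-mask fill 33/100): 133 voxels remain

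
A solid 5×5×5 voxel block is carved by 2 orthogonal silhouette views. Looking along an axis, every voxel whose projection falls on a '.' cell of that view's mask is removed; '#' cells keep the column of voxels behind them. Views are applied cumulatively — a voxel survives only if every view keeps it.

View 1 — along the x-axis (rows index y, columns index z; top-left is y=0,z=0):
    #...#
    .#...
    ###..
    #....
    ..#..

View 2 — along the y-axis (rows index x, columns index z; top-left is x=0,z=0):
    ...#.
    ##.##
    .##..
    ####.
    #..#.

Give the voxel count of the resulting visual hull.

before carving: 125 voxels (5×5×5)
[1] x-view keeps 8 columns → grid now 40
[2] y-view keeps 13 columns → grid now 20

20 voxels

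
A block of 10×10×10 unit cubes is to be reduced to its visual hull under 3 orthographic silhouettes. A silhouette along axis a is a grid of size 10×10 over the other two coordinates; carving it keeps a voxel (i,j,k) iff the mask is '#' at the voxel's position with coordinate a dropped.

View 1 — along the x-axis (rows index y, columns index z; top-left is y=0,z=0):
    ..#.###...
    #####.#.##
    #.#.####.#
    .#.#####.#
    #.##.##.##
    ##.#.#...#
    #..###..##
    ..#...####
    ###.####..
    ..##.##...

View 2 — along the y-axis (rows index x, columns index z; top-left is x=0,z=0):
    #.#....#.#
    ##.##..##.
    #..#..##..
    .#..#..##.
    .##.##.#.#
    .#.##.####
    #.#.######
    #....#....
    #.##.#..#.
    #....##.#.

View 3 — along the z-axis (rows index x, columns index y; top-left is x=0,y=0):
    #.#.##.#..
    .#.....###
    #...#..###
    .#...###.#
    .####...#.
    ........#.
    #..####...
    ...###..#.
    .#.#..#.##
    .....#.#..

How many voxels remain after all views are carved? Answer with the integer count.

initial block: 10^3 = 1000
[1] x-view keeps 60 columns → grid now 600
[2] y-view keeps 50 columns → grid now 292
[3] z-view keeps 41 columns → grid now 120

remaining voxels: 120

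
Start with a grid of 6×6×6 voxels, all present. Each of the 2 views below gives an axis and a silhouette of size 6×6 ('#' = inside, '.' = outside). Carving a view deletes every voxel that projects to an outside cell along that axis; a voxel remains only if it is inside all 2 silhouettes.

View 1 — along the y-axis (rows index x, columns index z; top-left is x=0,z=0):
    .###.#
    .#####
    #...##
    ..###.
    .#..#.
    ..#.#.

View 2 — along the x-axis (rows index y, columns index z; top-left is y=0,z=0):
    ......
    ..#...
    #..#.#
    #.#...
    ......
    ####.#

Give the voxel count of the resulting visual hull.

before carving: 216 voxels (6×6×6)
after view 1 [y-axis, 19 of 36 cells solid] → remaining = 114
after view 2 [x-axis, 11 of 36 cells solid] → remaining = 30

30 voxels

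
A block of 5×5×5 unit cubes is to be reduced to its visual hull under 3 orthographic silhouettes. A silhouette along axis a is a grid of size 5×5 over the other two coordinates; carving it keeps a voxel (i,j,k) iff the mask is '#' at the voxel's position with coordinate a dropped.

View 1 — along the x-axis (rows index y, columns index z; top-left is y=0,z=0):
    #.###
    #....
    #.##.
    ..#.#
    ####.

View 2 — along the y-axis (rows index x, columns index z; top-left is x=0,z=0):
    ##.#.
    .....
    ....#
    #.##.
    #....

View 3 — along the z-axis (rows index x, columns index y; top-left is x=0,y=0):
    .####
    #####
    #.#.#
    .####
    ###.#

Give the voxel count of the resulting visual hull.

|visual hull| = 19

start: 5×5×5 = 125 voxels
[1] x-view keeps 14 columns → grid now 70
[2] y-view keeps 8 columns → grid now 25
[3] z-view keeps 20 columns → grid now 19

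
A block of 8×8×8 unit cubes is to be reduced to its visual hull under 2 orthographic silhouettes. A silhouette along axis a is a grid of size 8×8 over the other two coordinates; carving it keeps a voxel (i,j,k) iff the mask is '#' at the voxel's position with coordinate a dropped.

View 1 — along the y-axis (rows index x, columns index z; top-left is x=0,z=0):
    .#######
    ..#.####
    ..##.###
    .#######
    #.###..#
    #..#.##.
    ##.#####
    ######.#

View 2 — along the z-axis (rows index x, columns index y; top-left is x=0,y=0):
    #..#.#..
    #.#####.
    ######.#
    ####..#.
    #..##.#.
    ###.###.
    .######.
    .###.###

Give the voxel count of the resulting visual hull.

initial block: 8^3 = 512
  1. axis=1 (XZ plane), |mask|=47  ⇒  voxels=376
  2. axis=2 (XY plane), |mask|=43  ⇒  voxels=249

voxel count = 249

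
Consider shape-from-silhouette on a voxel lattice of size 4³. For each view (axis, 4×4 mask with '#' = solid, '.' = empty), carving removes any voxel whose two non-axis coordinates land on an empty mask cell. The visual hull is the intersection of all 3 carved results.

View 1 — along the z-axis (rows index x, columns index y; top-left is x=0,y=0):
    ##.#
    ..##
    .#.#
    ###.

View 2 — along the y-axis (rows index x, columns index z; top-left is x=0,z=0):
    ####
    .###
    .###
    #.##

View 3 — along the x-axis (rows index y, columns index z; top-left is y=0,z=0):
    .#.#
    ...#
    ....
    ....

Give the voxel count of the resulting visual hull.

initial block: 4^3 = 64
after view 1 [z-axis, 10 of 16 cells solid] → remaining = 40
after view 2 [y-axis, 13 of 16 cells solid] → remaining = 33
after view 3 [x-axis, 3 of 16 cells solid] → remaining = 6

voxel count = 6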